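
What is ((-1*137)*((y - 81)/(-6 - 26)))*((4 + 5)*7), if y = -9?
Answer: -388395/16 ≈ -24275.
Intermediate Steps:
((-1*137)*((y - 81)/(-6 - 26)))*((4 + 5)*7) = ((-1*137)*((-9 - 81)/(-6 - 26)))*((4 + 5)*7) = (-(-12330)/(-32))*(9*7) = -(-12330)*(-1)/32*63 = -137*45/16*63 = -6165/16*63 = -388395/16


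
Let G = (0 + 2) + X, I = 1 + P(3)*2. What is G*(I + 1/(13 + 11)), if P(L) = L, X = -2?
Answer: 0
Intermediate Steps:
I = 7 (I = 1 + 3*2 = 1 + 6 = 7)
G = 0 (G = (0 + 2) - 2 = 2 - 2 = 0)
G*(I + 1/(13 + 11)) = 0*(7 + 1/(13 + 11)) = 0*(7 + 1/24) = 0*(169/24) = 0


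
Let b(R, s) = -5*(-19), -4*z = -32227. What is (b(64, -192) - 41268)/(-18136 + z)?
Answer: 164692/40317 ≈ 4.0849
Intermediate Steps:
z = 32227/4 (z = -1/4*(-32227) = 32227/4 ≈ 8056.8)
b(R, s) = 95
(b(64, -192) - 41268)/(-18136 + z) = (95 - 41268)/(-18136 + 32227/4) = -41173/(-40317/4) = -41173*(-4/40317) = 164692/40317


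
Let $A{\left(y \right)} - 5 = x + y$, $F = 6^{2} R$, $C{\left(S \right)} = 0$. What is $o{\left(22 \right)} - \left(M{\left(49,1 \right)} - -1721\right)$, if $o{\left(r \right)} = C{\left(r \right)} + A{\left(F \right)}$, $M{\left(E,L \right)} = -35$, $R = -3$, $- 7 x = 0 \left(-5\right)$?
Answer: $-1789$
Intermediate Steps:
$x = 0$ ($x = - \frac{0 \left(-5\right)}{7} = \left(- \frac{1}{7}\right) 0 = 0$)
$F = -108$ ($F = 6^{2} \left(-3\right) = 36 \left(-3\right) = -108$)
$A{\left(y \right)} = 5 + y$ ($A{\left(y \right)} = 5 + \left(0 + y\right) = 5 + y$)
$o{\left(r \right)} = -103$ ($o{\left(r \right)} = 0 + \left(5 - 108\right) = 0 - 103 = -103$)
$o{\left(22 \right)} - \left(M{\left(49,1 \right)} - -1721\right) = -103 - \left(-35 - -1721\right) = -103 - \left(-35 + 1721\right) = -103 - 1686 = -1789$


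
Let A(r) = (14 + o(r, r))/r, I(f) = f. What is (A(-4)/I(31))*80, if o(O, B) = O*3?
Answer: -40/31 ≈ -1.2903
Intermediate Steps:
o(O, B) = 3*O
A(r) = (14 + 3*r)/r
(A(-4)/I(31))*80 = ((3 + 14/(-4))/31)*80 = ((3 + 14*(-¼))*(1/31))*80 = ((3 - 7/2)*(1/31))*80 = -½*1/31*80 = -1/62*80 = -40/31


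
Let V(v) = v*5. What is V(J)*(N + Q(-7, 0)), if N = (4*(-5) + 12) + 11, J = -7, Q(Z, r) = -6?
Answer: 105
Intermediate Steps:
V(v) = 5*v
N = 3 (N = (-20 + 12) + 11 = -8 + 11 = 3)
V(J)*(N + Q(-7, 0)) = (5*(-7))*(3 - 6) = -35*(-3) = 105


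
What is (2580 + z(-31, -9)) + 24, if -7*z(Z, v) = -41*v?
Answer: 17859/7 ≈ 2551.3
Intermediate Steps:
z(Z, v) = 41*v/7 (z(Z, v) = -(-41)*v/7 = 41*v/7)
(2580 + z(-31, -9)) + 24 = (2580 + (41/7)*(-9)) + 24 = (2580 - 369/7) + 24 = 17691/7 + 24 = 17859/7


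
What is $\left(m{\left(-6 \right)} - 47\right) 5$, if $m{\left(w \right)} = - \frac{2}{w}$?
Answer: $- \frac{700}{3} \approx -233.33$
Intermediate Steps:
$\left(m{\left(-6 \right)} - 47\right) 5 = \left(- \frac{2}{-6} - 47\right) 5 = \left(\left(-2\right) \left(- \frac{1}{6}\right) - 47\right) 5 = \left(\frac{1}{3} - 47\right) 5 = \left(- \frac{140}{3}\right) 5 = - \frac{700}{3}$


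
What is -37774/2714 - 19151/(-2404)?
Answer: -19416441/3262228 ≈ -5.9519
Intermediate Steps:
-37774/2714 - 19151/(-2404) = -37774*1/2714 - 19151*(-1/2404) = -18887/1357 + 19151/2404 = -19416441/3262228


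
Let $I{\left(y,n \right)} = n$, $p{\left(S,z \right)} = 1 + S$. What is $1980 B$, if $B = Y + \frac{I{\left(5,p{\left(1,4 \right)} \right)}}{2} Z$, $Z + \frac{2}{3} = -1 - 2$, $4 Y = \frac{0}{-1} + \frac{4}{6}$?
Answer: $-6930$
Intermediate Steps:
$Y = \frac{1}{6}$ ($Y = \frac{\frac{0}{-1} + \frac{4}{6}}{4} = \frac{0 \left(-1\right) + 4 \cdot \frac{1}{6}}{4} = \frac{0 + \frac{2}{3}}{4} = \frac{1}{4} \cdot \frac{2}{3} = \frac{1}{6} \approx 0.16667$)
$Z = - \frac{11}{3}$ ($Z = - \frac{2}{3} - 3 = - \frac{11}{3} \approx -3.6667$)
$B = - \frac{7}{2}$ ($B = \frac{1}{6} + \frac{1 + 1}{2} \left(- \frac{11}{3}\right) = \frac{1}{6} + 2 \cdot \frac{1}{2} \left(- \frac{11}{3}\right) = \frac{1}{6} + 1 \left(- \frac{11}{3}\right) = \frac{1}{6} - \frac{11}{3} = - \frac{7}{2} \approx -3.5$)
$1980 B = 1980 \left(- \frac{7}{2}\right) = -6930$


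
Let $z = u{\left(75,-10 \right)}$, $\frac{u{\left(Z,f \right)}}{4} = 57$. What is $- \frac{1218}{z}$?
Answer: $- \frac{203}{38} \approx -5.3421$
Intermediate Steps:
$u{\left(Z,f \right)} = 228$ ($u{\left(Z,f \right)} = 4 \cdot 57 = 228$)
$z = 228$
$- \frac{1218}{z} = - \frac{1218}{228} = \left(-1218\right) \frac{1}{228} = - \frac{203}{38}$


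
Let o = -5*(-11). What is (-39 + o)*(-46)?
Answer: -736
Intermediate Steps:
o = 55
(-39 + o)*(-46) = (-39 + 55)*(-46) = 16*(-46) = -736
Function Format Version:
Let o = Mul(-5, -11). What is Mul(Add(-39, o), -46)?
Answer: -736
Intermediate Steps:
o = 55
Mul(Add(-39, o), -46) = Mul(Add(-39, 55), -46) = Mul(16, -46) = -736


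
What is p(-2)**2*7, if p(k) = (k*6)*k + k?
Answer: 3388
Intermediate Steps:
p(k) = k + 6*k**2 (p(k) = (6*k)*k + k = 6*k**2 + k = k + 6*k**2)
p(-2)**2*7 = (-2*(1 + 6*(-2)))**2*7 = (-2*(1 - 12))**2*7 = (-2*(-11))**2*7 = 22**2*7 = 484*7 = 3388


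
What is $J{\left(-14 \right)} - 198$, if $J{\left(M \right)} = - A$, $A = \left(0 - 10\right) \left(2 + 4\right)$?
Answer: $-138$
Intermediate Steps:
$A = -60$ ($A = \left(-10\right) 6 = -60$)
$J{\left(M \right)} = 60$ ($J{\left(M \right)} = \left(-1\right) \left(-60\right) = 60$)
$J{\left(-14 \right)} - 198 = 60 - 198 = -138$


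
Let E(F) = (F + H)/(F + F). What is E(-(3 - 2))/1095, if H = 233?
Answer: -116/1095 ≈ -0.10594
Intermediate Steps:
E(F) = (233 + F)/(2*F) (E(F) = (F + 233)/(F + F) = (233 + F)/((2*F)) = (233 + F)*(1/(2*F)) = (233 + F)/(2*F))
E(-(3 - 2))/1095 = ((233 - (3 - 2))/(2*((-(3 - 2)))))/1095 = ((233 - 1*1)/(2*((-1*1))))*(1/1095) = ((½)*(233 - 1)/(-1))*(1/1095) = ((½)*(-1)*232)*(1/1095) = -116*1/1095 = -116/1095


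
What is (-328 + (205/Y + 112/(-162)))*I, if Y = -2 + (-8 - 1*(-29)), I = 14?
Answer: -6849514/1539 ≈ -4450.6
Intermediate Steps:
Y = 19 (Y = -2 + (-8 + 29) = -2 + 21 = 19)
(-328 + (205/Y + 112/(-162)))*I = (-328 + (205/19 + 112/(-162)))*14 = (-328 + (205*(1/19) + 112*(-1/162)))*14 = (-328 + (205/19 - 56/81))*14 = (-328 + 15541/1539)*14 = -489251/1539*14 = -6849514/1539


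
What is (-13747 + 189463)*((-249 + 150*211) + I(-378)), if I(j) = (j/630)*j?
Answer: 27787552524/5 ≈ 5.5575e+9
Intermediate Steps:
I(j) = j²/630 (I(j) = (j*(1/630))*j = (j/630)*j = j²/630)
(-13747 + 189463)*((-249 + 150*211) + I(-378)) = (-13747 + 189463)*((-249 + 150*211) + (1/630)*(-378)²) = 175716*((-249 + 31650) + (1/630)*142884) = 175716*(31401 + 1134/5) = 175716*(158139/5) = 27787552524/5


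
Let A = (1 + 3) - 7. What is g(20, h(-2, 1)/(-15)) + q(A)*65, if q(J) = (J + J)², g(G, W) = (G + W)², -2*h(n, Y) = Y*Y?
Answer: 2467201/900 ≈ 2741.3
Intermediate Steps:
h(n, Y) = -Y²/2 (h(n, Y) = -Y*Y/2 = -Y²/2)
A = -3 (A = 4 - 7 = -3)
q(J) = 4*J² (q(J) = (2*J)² = 4*J²)
g(20, h(-2, 1)/(-15)) + q(A)*65 = (20 - ½*1²/(-15))² + (4*(-3)²)*65 = (20 - ½*1*(-1/15))² + (4*9)*65 = (20 - ½*(-1/15))² + 36*65 = (20 + 1/30)² + 2340 = (601/30)² + 2340 = 361201/900 + 2340 = 2467201/900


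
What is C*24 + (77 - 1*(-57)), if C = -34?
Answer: -682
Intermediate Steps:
C*24 + (77 - 1*(-57)) = -34*24 + (77 - 1*(-57)) = -816 + (77 + 57) = -816 + 134 = -682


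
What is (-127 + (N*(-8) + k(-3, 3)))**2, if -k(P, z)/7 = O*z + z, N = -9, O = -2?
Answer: 1156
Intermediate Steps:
k(P, z) = 7*z (k(P, z) = -7*(-2*z + z) = -(-7)*z = 7*z)
(-127 + (N*(-8) + k(-3, 3)))**2 = (-127 + (-9*(-8) + 7*3))**2 = (-127 + (72 + 21))**2 = (-127 + 93)**2 = (-34)**2 = 1156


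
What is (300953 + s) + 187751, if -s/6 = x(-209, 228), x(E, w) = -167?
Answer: 489706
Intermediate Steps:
s = 1002 (s = -6*(-167) = 1002)
(300953 + s) + 187751 = (300953 + 1002) + 187751 = 301955 + 187751 = 489706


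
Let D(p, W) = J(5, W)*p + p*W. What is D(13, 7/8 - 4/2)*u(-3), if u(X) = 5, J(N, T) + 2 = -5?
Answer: -4225/8 ≈ -528.13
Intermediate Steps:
J(N, T) = -7 (J(N, T) = -2 - 5 = -7)
D(p, W) = -7*p + W*p (D(p, W) = -7*p + p*W = -7*p + W*p)
D(13, 7/8 - 4/2)*u(-3) = (13*(-7 + (7/8 - 4/2)))*5 = (13*(-7 + (7*(1/8) - 4*1/2)))*5 = (13*(-7 + (7/8 - 2)))*5 = (13*(-7 - 9/8))*5 = (13*(-65/8))*5 = -845/8*5 = -4225/8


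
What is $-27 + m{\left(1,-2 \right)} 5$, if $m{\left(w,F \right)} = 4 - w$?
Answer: $-12$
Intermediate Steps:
$-27 + m{\left(1,-2 \right)} 5 = -27 + \left(4 - 1\right) 5 = -27 + 3 \cdot 5 = -27 + 15 = -12$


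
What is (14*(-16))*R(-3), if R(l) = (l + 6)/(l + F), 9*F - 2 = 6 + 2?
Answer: 6048/17 ≈ 355.76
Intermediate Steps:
F = 10/9 (F = 2/9 + (6 + 2)/9 = 2/9 + (⅑)*8 = 2/9 + 8/9 = 10/9 ≈ 1.1111)
R(l) = (6 + l)/(10/9 + l) (R(l) = (l + 6)/(l + 10/9) = (6 + l)/(10/9 + l))
(14*(-16))*R(-3) = (14*(-16))*(9*(6 - 3)/(10 + 9*(-3))) = -2016*3/(10 - 27) = -2016*3/(-17) = -2016*(-1)*3/17 = -224*(-27/17) = 6048/17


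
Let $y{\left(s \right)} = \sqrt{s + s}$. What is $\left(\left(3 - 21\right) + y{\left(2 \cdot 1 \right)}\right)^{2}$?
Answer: $256$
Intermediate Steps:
$y{\left(s \right)} = \sqrt{2} \sqrt{s}$ ($y{\left(s \right)} = \sqrt{2 s} = \sqrt{2} \sqrt{s}$)
$\left(\left(3 - 21\right) + y{\left(2 \cdot 1 \right)}\right)^{2} = \left(\left(3 - 21\right) + \sqrt{2} \sqrt{2 \cdot 1}\right)^{2} = \left(\left(3 - 21\right) + \sqrt{2} \sqrt{2}\right)^{2} = \left(-18 + 2\right)^{2} = \left(-16\right)^{2} = 256$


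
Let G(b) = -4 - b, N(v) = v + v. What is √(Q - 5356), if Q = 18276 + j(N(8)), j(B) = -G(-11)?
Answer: √12913 ≈ 113.64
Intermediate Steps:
N(v) = 2*v
j(B) = -7 (j(B) = -(-4 - 1*(-11)) = -(-4 + 11) = -1*7 = -7)
Q = 18269 (Q = 18276 - 7 = 18269)
√(Q - 5356) = √(18269 - 5356) = √12913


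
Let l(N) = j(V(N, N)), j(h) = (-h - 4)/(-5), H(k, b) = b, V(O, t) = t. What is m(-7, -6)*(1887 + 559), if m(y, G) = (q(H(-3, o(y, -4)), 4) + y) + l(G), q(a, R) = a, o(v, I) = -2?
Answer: -114962/5 ≈ -22992.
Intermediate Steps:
j(h) = ⅘ + h/5 (j(h) = (-4 - h)*(-⅕) = ⅘ + h/5)
l(N) = ⅘ + N/5
m(y, G) = -6/5 + y + G/5 (m(y, G) = (-2 + y) + (⅘ + G/5) = -6/5 + y + G/5)
m(-7, -6)*(1887 + 559) = (-6/5 - 7 + (⅕)*(-6))*(1887 + 559) = (-6/5 - 7 - 6/5)*2446 = -47/5*2446 = -114962/5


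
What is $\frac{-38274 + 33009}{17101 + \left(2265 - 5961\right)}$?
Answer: $- \frac{1053}{2681} \approx -0.39276$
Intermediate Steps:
$\frac{-38274 + 33009}{17101 + \left(2265 - 5961\right)} = - \frac{5265}{17101 - 3696} = - \frac{5265}{13405} = \left(-5265\right) \frac{1}{13405} = - \frac{1053}{2681}$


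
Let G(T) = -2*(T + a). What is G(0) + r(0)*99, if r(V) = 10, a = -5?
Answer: 1000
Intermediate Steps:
G(T) = 10 - 2*T (G(T) = -2*(T - 5) = -2*(-5 + T) = 10 - 2*T)
G(0) + r(0)*99 = (10 - 2*0) + 10*99 = (10 + 0) + 990 = 10 + 990 = 1000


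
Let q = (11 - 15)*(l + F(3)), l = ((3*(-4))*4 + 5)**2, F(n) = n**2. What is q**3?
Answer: -410503725568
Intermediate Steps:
l = 1849 (l = (-12*4 + 5)**2 = (-48 + 5)**2 = (-43)**2 = 1849)
q = -7432 (q = (11 - 15)*(1849 + 3**2) = -4*(1849 + 9) = -4*1858 = -7432)
q**3 = (-7432)**3 = -410503725568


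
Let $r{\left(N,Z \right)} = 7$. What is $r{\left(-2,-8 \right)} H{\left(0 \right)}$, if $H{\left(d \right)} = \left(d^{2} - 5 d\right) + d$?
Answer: $0$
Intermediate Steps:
$H{\left(d \right)} = d^{2} - 4 d$
$r{\left(-2,-8 \right)} H{\left(0 \right)} = 7 \cdot 0 \left(-4 + 0\right) = 7 \cdot 0 \left(-4\right) = 7 \cdot 0 = 0$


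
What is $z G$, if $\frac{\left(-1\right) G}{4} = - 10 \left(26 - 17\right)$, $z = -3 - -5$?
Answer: $720$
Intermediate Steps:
$z = 2$ ($z = -3 + 5 = 2$)
$G = 360$ ($G = - 4 \left(- 10 \left(26 - 17\right)\right) = - 4 \left(\left(-10\right) 9\right) = \left(-4\right) \left(-90\right) = 360$)
$z G = 2 \cdot 360 = 720$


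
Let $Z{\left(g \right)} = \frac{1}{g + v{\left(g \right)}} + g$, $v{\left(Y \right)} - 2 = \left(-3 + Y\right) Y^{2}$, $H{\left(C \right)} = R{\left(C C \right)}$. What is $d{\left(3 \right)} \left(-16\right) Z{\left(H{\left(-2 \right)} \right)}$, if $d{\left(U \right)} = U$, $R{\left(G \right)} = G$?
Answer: $- \frac{2136}{11} \approx -194.18$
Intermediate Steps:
$H{\left(C \right)} = C^{2}$ ($H{\left(C \right)} = C C = C^{2}$)
$v{\left(Y \right)} = 2 + Y^{2} \left(-3 + Y\right)$ ($v{\left(Y \right)} = 2 + \left(-3 + Y\right) Y^{2} = 2 + Y^{2} \left(-3 + Y\right)$)
$Z{\left(g \right)} = g + \frac{1}{2 + g + g^{3} - 3 g^{2}}$ ($Z{\left(g \right)} = \frac{1}{g + \left(2 + g^{3} - 3 g^{2}\right)} + g = \frac{1}{2 + g + g^{3} - 3 g^{2}} + g = g + \frac{1}{2 + g + g^{3} - 3 g^{2}}$)
$d{\left(3 \right)} \left(-16\right) Z{\left(H{\left(-2 \right)} \right)} = 3 \left(-16\right) \frac{1 + \left(\left(-2\right)^{2}\right)^{2} + \left(-2\right)^{2} \left(2 + \left(\left(-2\right)^{2}\right)^{3} - 3 \left(\left(-2\right)^{2}\right)^{2}\right)}{2 + \left(-2\right)^{2} + \left(\left(-2\right)^{2}\right)^{3} - 3 \left(\left(-2\right)^{2}\right)^{2}} = - 48 \frac{1 + 4^{2} + 4 \left(2 + 4^{3} - 3 \cdot 4^{2}\right)}{2 + 4 + 4^{3} - 3 \cdot 4^{2}} = - 48 \frac{1 + 16 + 4 \left(2 + 64 - 48\right)}{2 + 4 + 64 - 48} = - 48 \frac{1 + 16 + 4 \cdot 18}{22} = - 48 \frac{1 + 16 + 72}{22} = - 48 \cdot \frac{1}{22} \cdot 89 = \left(-48\right) \frac{89}{22} = - \frac{2136}{11}$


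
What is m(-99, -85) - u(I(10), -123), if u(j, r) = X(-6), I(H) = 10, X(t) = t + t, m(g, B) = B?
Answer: -73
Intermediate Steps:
X(t) = 2*t
u(j, r) = -12 (u(j, r) = 2*(-6) = -12)
m(-99, -85) - u(I(10), -123) = -85 - 1*(-12) = -85 + 12 = -73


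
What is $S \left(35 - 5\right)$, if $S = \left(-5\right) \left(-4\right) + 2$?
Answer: $660$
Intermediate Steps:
$S = 22$ ($S = 20 + 2 = 22$)
$S \left(35 - 5\right) = 22 \left(35 - 5\right) = 22 \cdot 30 = 660$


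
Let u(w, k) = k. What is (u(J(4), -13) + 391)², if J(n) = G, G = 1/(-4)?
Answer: 142884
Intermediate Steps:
G = -¼ ≈ -0.25000
J(n) = -¼
(u(J(4), -13) + 391)² = (-13 + 391)² = 378² = 142884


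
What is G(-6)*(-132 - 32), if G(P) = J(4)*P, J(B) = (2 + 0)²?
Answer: 3936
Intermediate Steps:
J(B) = 4 (J(B) = 2² = 4)
G(P) = 4*P
G(-6)*(-132 - 32) = (4*(-6))*(-132 - 32) = -24*(-164) = 3936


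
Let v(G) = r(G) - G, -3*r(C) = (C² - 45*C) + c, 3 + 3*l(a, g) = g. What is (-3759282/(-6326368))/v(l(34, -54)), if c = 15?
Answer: -5638923/3713578016 ≈ -0.0015185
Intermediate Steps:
l(a, g) = -1 + g/3
r(C) = -5 + 15*C - C²/3 (r(C) = -((C² - 45*C) + 15)/3 = -(15 + C² - 45*C)/3 = -5 + 15*C - C²/3)
v(G) = -5 + 14*G - G²/3 (v(G) = (-5 + 15*G - G²/3) - G = -5 + 14*G - G²/3)
(-3759282/(-6326368))/v(l(34, -54)) = (-3759282/(-6326368))/(-5 + 14*(-1 + (⅓)*(-54)) - (-1 + (⅓)*(-54))²/3) = (-3759282*(-1/6326368))/(-5 + 14*(-1 - 18) - (-1 - 18)²/3) = 1879641/(3163184*(-5 + 14*(-19) - ⅓*(-19)²)) = 1879641/(3163184*(-5 - 266 - ⅓*361)) = 1879641/(3163184*(-5 - 266 - 361/3)) = 1879641/(3163184*(-1174/3)) = (1879641/3163184)*(-3/1174) = -5638923/3713578016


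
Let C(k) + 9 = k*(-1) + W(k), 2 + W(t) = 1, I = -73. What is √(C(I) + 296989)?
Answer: 206*√7 ≈ 545.02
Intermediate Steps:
W(t) = -1 (W(t) = -2 + 1 = -1)
C(k) = -10 - k (C(k) = -9 + (k*(-1) - 1) = -9 + (-k - 1) = -9 + (-1 - k) = -10 - k)
√(C(I) + 296989) = √((-10 - 1*(-73)) + 296989) = √((-10 + 73) + 296989) = √(63 + 296989) = √297052 = 206*√7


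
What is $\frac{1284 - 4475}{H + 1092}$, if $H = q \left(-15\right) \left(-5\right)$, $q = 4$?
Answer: $- \frac{3191}{1392} \approx -2.2924$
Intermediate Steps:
$H = 300$ ($H = 4 \left(-15\right) \left(-5\right) = \left(-60\right) \left(-5\right) = 300$)
$\frac{1284 - 4475}{H + 1092} = \frac{1284 - 4475}{300 + 1092} = - \frac{3191}{1392}$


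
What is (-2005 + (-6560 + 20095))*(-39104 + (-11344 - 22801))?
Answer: -844560970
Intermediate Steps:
(-2005 + (-6560 + 20095))*(-39104 + (-11344 - 22801)) = (-2005 + 13535)*(-39104 - 34145) = 11530*(-73249) = -844560970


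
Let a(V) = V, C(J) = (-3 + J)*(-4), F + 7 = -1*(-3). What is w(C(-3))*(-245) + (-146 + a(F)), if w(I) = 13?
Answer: -3335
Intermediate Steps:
F = -4 (F = -7 - 1*(-3) = -7 + 3 = -4)
C(J) = 12 - 4*J
w(C(-3))*(-245) + (-146 + a(F)) = 13*(-245) + (-146 - 4) = -3185 - 150 = -3335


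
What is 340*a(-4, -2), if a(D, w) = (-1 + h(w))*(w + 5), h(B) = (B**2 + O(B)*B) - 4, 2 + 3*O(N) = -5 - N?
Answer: 2380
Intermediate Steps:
O(N) = -7/3 - N/3 (O(N) = -2/3 + (-5 - N)/3 = -2/3 + (-5/3 - N/3) = -7/3 - N/3)
h(B) = -4 + B**2 + B*(-7/3 - B/3) (h(B) = (B**2 + (-7/3 - B/3)*B) - 4 = (B**2 + B*(-7/3 - B/3)) - 4 = -4 + B**2 + B*(-7/3 - B/3))
a(D, w) = (5 + w)*(-5 - 7*w/3 + 2*w**2/3) (a(D, w) = (-1 + (-4 - 7*w/3 + 2*w**2/3))*(w + 5) = (-5 - 7*w/3 + 2*w**2/3)*(5 + w) = (5 + w)*(-5 - 7*w/3 + 2*w**2/3))
340*a(-4, -2) = 340*(-25 + (-2)**2 - 50/3*(-2) + (2/3)*(-2)**3) = 340*(-25 + 4 + 100/3 + (2/3)*(-8)) = 340*(-25 + 4 + 100/3 - 16/3) = 340*7 = 2380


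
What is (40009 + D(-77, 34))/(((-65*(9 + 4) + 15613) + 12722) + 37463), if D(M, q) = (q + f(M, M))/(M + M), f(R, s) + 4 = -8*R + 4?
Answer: 3080368/5001381 ≈ 0.61590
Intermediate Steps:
f(R, s) = -8*R (f(R, s) = -4 + (-8*R + 4) = -4 + (4 - 8*R) = -8*R)
D(M, q) = (q - 8*M)/(2*M) (D(M, q) = (q - 8*M)/(M + M) = (q - 8*M)/((2*M)) = (q - 8*M)*(1/(2*M)) = (q - 8*M)/(2*M))
(40009 + D(-77, 34))/(((-65*(9 + 4) + 15613) + 12722) + 37463) = (40009 + (-4 + (½)*34/(-77)))/(((-65*(9 + 4) + 15613) + 12722) + 37463) = (40009 + (-4 + (½)*34*(-1/77)))/(((-65*13 + 15613) + 12722) + 37463) = (40009 + (-4 - 17/77))/(((-845 + 15613) + 12722) + 37463) = (40009 - 325/77)/((14768 + 12722) + 37463) = 3080368/(77*(27490 + 37463)) = (3080368/77)/64953 = (3080368/77)*(1/64953) = 3080368/5001381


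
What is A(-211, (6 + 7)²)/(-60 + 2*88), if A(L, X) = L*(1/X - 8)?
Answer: 285061/19604 ≈ 14.541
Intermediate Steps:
A(L, X) = L*(-8 + 1/X)
A(-211, (6 + 7)²)/(-60 + 2*88) = (-8*(-211) - 211/(6 + 7)²)/(-60 + 2*88) = (1688 - 211/(13²))/(-60 + 176) = (1688 - 211/169)/116 = (1688 - 211*1/169)*(1/116) = (1688 - 211/169)*(1/116) = (285061/169)*(1/116) = 285061/19604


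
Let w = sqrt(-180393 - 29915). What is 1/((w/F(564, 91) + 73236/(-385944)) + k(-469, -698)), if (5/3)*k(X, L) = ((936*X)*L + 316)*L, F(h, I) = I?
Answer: -3318465743951885329790/425842079368034061344518226905881 - 3978439400*I*sqrt(1073)/425842079368034061344518226905881 ≈ -7.7927e-12 - 3.0603e-22*I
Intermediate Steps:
w = 14*I*sqrt(1073) (w = sqrt(-210308) = 14*I*sqrt(1073) ≈ 458.59*I)
k(X, L) = 3*L*(316 + 936*L*X)/5 (k(X, L) = 3*(((936*X)*L + 316)*L)/5 = 3*((936*L*X + 316)*L)/5 = 3*((316 + 936*L*X)*L)/5 = 3*(L*(316 + 936*L*X))/5 = 3*L*(316 + 936*L*X)/5)
1/((w/F(564, 91) + 73236/(-385944)) + k(-469, -698)) = 1/(((14*I*sqrt(1073))/91 + 73236/(-385944)) + (12/5)*(-698)*(79 + 234*(-698)*(-469))) = 1/(((14*I*sqrt(1073))*(1/91) + 73236*(-1/385944)) + (12/5)*(-698)*(79 + 76602708)) = 1/((2*I*sqrt(1073)/13 - 6103/32162) + (12/5)*(-698)*76602787) = 1/((-6103/32162 + 2*I*sqrt(1073)/13) - 641624943912/5) = 1/(-20635941446128259/160810 + 2*I*sqrt(1073)/13)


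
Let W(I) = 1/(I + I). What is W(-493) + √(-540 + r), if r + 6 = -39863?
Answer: -1/986 + I*√40409 ≈ -0.0010142 + 201.02*I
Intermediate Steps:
r = -39869 (r = -6 - 39863 = -39869)
W(I) = 1/(2*I)
W(-493) + √(-540 + r) = (½)/(-493) + √(-540 - 39869) = (½)*(-1/493) + √(-40409) = -1/986 + I*√40409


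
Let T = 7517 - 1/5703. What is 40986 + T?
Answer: 276612608/5703 ≈ 48503.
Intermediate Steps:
T = 42869450/5703 (T = 7517 - 1*1/5703 = 7517 - 1/5703 = 42869450/5703 ≈ 7517.0)
40986 + T = 40986 + 42869450/5703 = 276612608/5703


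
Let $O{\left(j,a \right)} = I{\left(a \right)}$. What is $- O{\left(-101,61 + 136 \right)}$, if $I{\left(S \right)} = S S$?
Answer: $-38809$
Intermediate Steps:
$I{\left(S \right)} = S^{2}$
$O{\left(j,a \right)} = a^{2}$
$- O{\left(-101,61 + 136 \right)} = - \left(61 + 136\right)^{2} = - 197^{2} = \left(-1\right) 38809 = -38809$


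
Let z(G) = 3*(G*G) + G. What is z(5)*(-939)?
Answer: -75120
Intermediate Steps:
z(G) = G + 3*G² (z(G) = 3*G² + G = G + 3*G²)
z(5)*(-939) = (5*(1 + 3*5))*(-939) = (5*(1 + 15))*(-939) = (5*16)*(-939) = 80*(-939) = -75120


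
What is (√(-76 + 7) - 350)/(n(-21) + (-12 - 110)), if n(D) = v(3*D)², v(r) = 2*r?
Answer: -175/7877 + I*√69/15754 ≈ -0.022217 + 0.00052727*I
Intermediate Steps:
n(D) = 36*D² (n(D) = (2*(3*D))² = (6*D)² = 36*D²)
(√(-76 + 7) - 350)/(n(-21) + (-12 - 110)) = (√(-76 + 7) - 350)/(36*(-21)² + (-12 - 110)) = (√(-69) - 350)/(36*441 - 122) = (I*√69 - 350)/(15876 - 122) = (-350 + I*√69)/15754 = (-350 + I*√69)*(1/15754) = -175/7877 + I*√69/15754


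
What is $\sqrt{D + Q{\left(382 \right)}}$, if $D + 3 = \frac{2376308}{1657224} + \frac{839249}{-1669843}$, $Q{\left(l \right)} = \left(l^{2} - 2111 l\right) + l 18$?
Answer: $\frac{i \sqrt{34758895185053236625006301926}}{230608657986} \approx 808.46 i$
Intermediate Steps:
$Q{\left(l \right)} = l^{2} - 2093 l$ ($Q{\left(l \right)} = \left(l^{2} - 2111 l\right) + 18 l = l^{2} - 2093 l$)
$D = - \frac{1431168498157}{691825973958}$ ($D = -3 + \left(\frac{2376308}{1657224} + \frac{839249}{-1669843}\right) = -3 + \left(2376308 \cdot \frac{1}{1657224} + 839249 \left(- \frac{1}{1669843}\right)\right) = -3 + \left(\frac{594077}{414306} - \frac{839249}{1669843}\right) = -3 + \frac{644309423717}{691825973958} = - \frac{1431168498157}{691825973958} \approx -2.0687$)
$\sqrt{D + Q{\left(382 \right)}} = \sqrt{- \frac{1431168498157}{691825973958} + 382 \left(-2093 + 382\right)} = \sqrt{- \frac{1431168498157}{691825973958} + 382 \left(-1711\right)} = \sqrt{- \frac{1431168498157}{691825973958} - 653602} = \sqrt{- \frac{452180271399394873}{691825973958}} = \frac{i \sqrt{34758895185053236625006301926}}{230608657986}$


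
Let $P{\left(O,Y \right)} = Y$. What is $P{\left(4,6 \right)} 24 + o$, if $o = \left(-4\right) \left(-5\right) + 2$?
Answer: $166$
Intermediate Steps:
$o = 22$ ($o = 20 + 2 = 22$)
$P{\left(4,6 \right)} 24 + o = 6 \cdot 24 + 22 = 144 + 22 = 166$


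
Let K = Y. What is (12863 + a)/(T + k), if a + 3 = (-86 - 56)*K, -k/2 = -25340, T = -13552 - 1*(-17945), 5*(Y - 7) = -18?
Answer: 61886/275365 ≈ 0.22474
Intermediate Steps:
Y = 17/5 (Y = 7 + (1/5)*(-18) = 7 - 18/5 = 17/5 ≈ 3.4000)
K = 17/5 ≈ 3.4000
T = 4393 (T = -13552 + 17945 = 4393)
k = 50680 (k = -2*(-25340) = 50680)
a = -2429/5 (a = -3 + (-86 - 56)*(17/5) = -3 - 142*17/5 = -3 - 2414/5 = -2429/5 ≈ -485.80)
(12863 + a)/(T + k) = (12863 - 2429/5)/(4393 + 50680) = (61886/5)/55073 = (61886/5)*(1/55073) = 61886/275365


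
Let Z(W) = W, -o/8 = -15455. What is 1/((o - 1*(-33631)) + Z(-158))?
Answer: 1/157113 ≈ 6.3648e-6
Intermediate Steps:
o = 123640 (o = -8*(-15455) = 123640)
1/((o - 1*(-33631)) + Z(-158)) = 1/((123640 - 1*(-33631)) - 158) = 1/((123640 + 33631) - 158) = 1/(157271 - 158) = 1/157113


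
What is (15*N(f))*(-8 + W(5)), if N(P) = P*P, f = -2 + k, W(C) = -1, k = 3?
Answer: -135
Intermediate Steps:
f = 1 (f = -2 + 3 = 1)
N(P) = P²
(15*N(f))*(-8 + W(5)) = (15*1²)*(-8 - 1) = (15*1)*(-9) = 15*(-9) = -135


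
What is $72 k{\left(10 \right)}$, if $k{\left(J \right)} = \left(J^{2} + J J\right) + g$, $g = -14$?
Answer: $13392$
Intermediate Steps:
$k{\left(J \right)} = -14 + 2 J^{2}$ ($k{\left(J \right)} = \left(J^{2} + J J\right) - 14 = \left(J^{2} + J^{2}\right) - 14 = 2 J^{2} - 14 = -14 + 2 J^{2}$)
$72 k{\left(10 \right)} = 72 \left(-14 + 2 \cdot 10^{2}\right) = 72 \left(-14 + 2 \cdot 100\right) = 72 \left(-14 + 200\right) = 72 \cdot 186 = 13392$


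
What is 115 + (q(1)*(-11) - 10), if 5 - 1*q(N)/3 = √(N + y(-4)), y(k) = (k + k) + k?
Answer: -60 + 33*I*√11 ≈ -60.0 + 109.45*I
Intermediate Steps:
y(k) = 3*k (y(k) = 2*k + k = 3*k)
q(N) = 15 - 3*√(-12 + N) (q(N) = 15 - 3*√(N + 3*(-4)) = 15 - 3*√(N - 12) = 15 - 3*√(-12 + N))
115 + (q(1)*(-11) - 10) = 115 + ((15 - 3*√(-12 + 1))*(-11) - 10) = 115 + ((15 - 3*I*√11)*(-11) - 10) = 115 + ((-165 + 33*I*√11) - 10) = 115 + (-175 + 33*I*√11) = -60 + 33*I*√11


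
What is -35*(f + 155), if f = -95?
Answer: -2100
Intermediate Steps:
-35*(f + 155) = -35*(-95 + 155) = -35*60 = -2100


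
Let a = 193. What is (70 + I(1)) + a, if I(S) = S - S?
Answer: 263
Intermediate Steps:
I(S) = 0
(70 + I(1)) + a = (70 + 0) + 193 = 70 + 193 = 263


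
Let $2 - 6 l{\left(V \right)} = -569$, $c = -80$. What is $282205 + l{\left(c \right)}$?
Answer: $\frac{1693801}{6} \approx 2.823 \cdot 10^{5}$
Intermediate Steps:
$l{\left(V \right)} = \frac{571}{6}$ ($l{\left(V \right)} = \frac{1}{3} - - \frac{569}{6} = \frac{1}{3} + \frac{569}{6} = \frac{571}{6}$)
$282205 + l{\left(c \right)} = 282205 + \frac{571}{6} = \frac{1693801}{6}$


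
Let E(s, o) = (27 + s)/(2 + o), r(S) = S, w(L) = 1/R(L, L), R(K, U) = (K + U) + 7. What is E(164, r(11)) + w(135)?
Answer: 52920/3601 ≈ 14.696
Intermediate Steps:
R(K, U) = 7 + K + U
w(L) = 1/(7 + 2*L) (w(L) = 1/(7 + L + L) = 1/(7 + 2*L))
E(s, o) = (27 + s)/(2 + o)
E(164, r(11)) + w(135) = (27 + 164)/(2 + 11) + 1/(7 + 2*135) = 191/13 + 1/(7 + 270) = (1/13)*191 + 1/277 = 191/13 + 1/277 = 52920/3601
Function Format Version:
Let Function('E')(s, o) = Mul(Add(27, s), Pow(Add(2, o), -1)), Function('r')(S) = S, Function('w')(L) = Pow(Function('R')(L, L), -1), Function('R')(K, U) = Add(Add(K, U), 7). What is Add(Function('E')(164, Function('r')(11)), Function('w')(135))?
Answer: Rational(52920, 3601) ≈ 14.696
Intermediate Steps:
Function('R')(K, U) = Add(7, K, U)
Function('w')(L) = Pow(Add(7, Mul(2, L)), -1) (Function('w')(L) = Pow(Add(7, L, L), -1) = Pow(Add(7, Mul(2, L)), -1))
Function('E')(s, o) = Mul(Pow(Add(2, o), -1), Add(27, s))
Add(Function('E')(164, Function('r')(11)), Function('w')(135)) = Add(Mul(Pow(Add(2, 11), -1), Add(27, 164)), Pow(Add(7, Mul(2, 135)), -1)) = Add(Mul(Pow(13, -1), 191), Pow(Add(7, 270), -1)) = Add(Mul(Rational(1, 13), 191), Pow(277, -1)) = Add(Rational(191, 13), Rational(1, 277)) = Rational(52920, 3601)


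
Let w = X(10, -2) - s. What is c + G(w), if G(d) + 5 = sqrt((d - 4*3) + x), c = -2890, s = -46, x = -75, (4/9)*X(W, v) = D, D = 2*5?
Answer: -2895 + I*sqrt(74)/2 ≈ -2895.0 + 4.3012*I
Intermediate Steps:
D = 10
X(W, v) = 45/2 (X(W, v) = (9/4)*10 = 45/2)
w = 137/2 (w = 45/2 - 1*(-46) = 45/2 + 46 = 137/2 ≈ 68.500)
G(d) = -5 + sqrt(-87 + d) (G(d) = -5 + sqrt((d - 4*3) - 75) = -5 + sqrt((d - 12) - 75) = -5 + sqrt((-12 + d) - 75) = -5 + sqrt(-87 + d))
c + G(w) = -2890 + (-5 + sqrt(-87 + 137/2)) = -2890 + (-5 + sqrt(-37/2)) = -2890 + (-5 + I*sqrt(74)/2) = -2895 + I*sqrt(74)/2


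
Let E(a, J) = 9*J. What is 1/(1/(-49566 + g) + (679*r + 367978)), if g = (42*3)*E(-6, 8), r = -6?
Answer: 40494/14735928575 ≈ 2.7480e-6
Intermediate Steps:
g = 9072 (g = (42*3)*(9*8) = 126*72 = 9072)
1/(1/(-49566 + g) + (679*r + 367978)) = 1/(1/(-49566 + 9072) + (679*(-6) + 367978)) = 1/(1/(-40494) + (-4074 + 367978)) = 1/(-1/40494 + 363904) = 1/(14735928575/40494) = 40494/14735928575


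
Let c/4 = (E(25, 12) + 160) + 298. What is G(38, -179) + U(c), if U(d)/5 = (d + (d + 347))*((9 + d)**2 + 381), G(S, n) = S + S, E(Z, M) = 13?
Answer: 73737302326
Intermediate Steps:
G(S, n) = 2*S
c = 1884 (c = 4*((13 + 160) + 298) = 4*(173 + 298) = 4*471 = 1884)
U(d) = 5*(347 + 2*d)*(381 + (9 + d)**2) (U(d) = 5*((d + (d + 347))*((9 + d)**2 + 381)) = 5*((d + (347 + d))*(381 + (9 + d)**2)) = 5*((347 + 2*d)*(381 + (9 + d)**2)) = 5*(347 + 2*d)*(381 + (9 + d)**2))
G(38, -179) + U(c) = 2*38 + (801570 + 10*1884**3 + 1915*1884**2 + 35850*1884) = 76 + (801570 + 10*6687175104 + 1915*3549456 + 67541400) = 76 + (801570 + 66871751040 + 6797208240 + 67541400) = 76 + 73737302250 = 73737302326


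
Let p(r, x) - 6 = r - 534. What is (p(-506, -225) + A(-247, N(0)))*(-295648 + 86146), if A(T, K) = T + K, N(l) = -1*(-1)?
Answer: 268162560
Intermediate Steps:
p(r, x) = -528 + r (p(r, x) = 6 + (r - 534) = 6 + (-534 + r) = -528 + r)
N(l) = 1
A(T, K) = K + T
(p(-506, -225) + A(-247, N(0)))*(-295648 + 86146) = ((-528 - 506) + (1 - 247))*(-295648 + 86146) = (-1034 - 246)*(-209502) = -1280*(-209502) = 268162560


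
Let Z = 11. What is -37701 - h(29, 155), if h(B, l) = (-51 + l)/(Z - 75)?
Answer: -301595/8 ≈ -37699.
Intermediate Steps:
h(B, l) = 51/64 - l/64 (h(B, l) = (-51 + l)/(11 - 75) = (-51 + l)/(-64) = (-51 + l)*(-1/64) = 51/64 - l/64)
-37701 - h(29, 155) = -37701 - (51/64 - 1/64*155) = -37701 - (51/64 - 155/64) = -37701 - 1*(-13/8) = -37701 + 13/8 = -301595/8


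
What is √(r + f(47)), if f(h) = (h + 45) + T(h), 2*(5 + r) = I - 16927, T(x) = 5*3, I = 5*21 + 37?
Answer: I*√33162/2 ≈ 91.052*I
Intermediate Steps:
I = 142 (I = 105 + 37 = 142)
T(x) = 15
r = -16795/2 (r = -5 + (142 - 16927)/2 = -5 + (½)*(-16785) = -5 - 16785/2 = -16795/2 ≈ -8397.5)
f(h) = 60 + h (f(h) = (h + 45) + 15 = (45 + h) + 15 = 60 + h)
√(r + f(47)) = √(-16795/2 + (60 + 47)) = √(-16795/2 + 107) = √(-16581/2) = I*√33162/2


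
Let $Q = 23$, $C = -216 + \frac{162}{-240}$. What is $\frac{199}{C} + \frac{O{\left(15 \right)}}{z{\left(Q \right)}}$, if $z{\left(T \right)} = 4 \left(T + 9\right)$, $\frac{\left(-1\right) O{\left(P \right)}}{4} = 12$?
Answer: $- \frac{89681}{69336} \approx -1.2934$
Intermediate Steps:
$C = - \frac{8667}{40}$ ($C = -216 + 162 \left(- \frac{1}{240}\right) = -216 - \frac{27}{40} = - \frac{8667}{40} \approx -216.68$)
$O{\left(P \right)} = -48$ ($O{\left(P \right)} = \left(-4\right) 12 = -48$)
$z{\left(T \right)} = 36 + 4 T$ ($z{\left(T \right)} = 4 \left(9 + T\right) = 36 + 4 T$)
$\frac{199}{C} + \frac{O{\left(15 \right)}}{z{\left(Q \right)}} = \frac{199}{- \frac{8667}{40}} - \frac{48}{36 + 4 \cdot 23} = 199 \left(- \frac{40}{8667}\right) - \frac{48}{36 + 92} = - \frac{7960}{8667} - \frac{48}{128} = - \frac{7960}{8667} - \frac{3}{8} = - \frac{89681}{69336}$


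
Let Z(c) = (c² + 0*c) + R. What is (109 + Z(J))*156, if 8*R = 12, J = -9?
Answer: 29874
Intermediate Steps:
R = 3/2 (R = (⅛)*12 = 3/2 ≈ 1.5000)
Z(c) = 3/2 + c² (Z(c) = (c² + 0*c) + 3/2 = (c² + 0) + 3/2 = c² + 3/2 = 3/2 + c²)
(109 + Z(J))*156 = (109 + (3/2 + (-9)²))*156 = (109 + (3/2 + 81))*156 = (109 + 165/2)*156 = (383/2)*156 = 29874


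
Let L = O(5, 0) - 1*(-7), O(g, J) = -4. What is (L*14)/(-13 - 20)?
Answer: -14/11 ≈ -1.2727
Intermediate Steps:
L = 3 (L = -4 - 1*(-7) = -4 + 7 = 3)
(L*14)/(-13 - 20) = (3*14)/(-13 - 20) = 42/(-33) = 42*(-1/33) = -14/11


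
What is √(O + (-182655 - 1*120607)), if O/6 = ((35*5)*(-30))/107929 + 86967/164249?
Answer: 4*I*√5956287539635178223338539/17727230321 ≈ 550.69*I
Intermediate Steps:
O = 51143724558/17727230321 (O = 6*(((35*5)*(-30))/107929 + 86967/164249) = 6*((175*(-30))*(1/107929) + 86967*(1/164249)) = 6*(-5250*1/107929 + 86967/164249) = 6*(-5250/107929 + 86967/164249) = 6*(8523954093/17727230321) = 51143724558/17727230321 ≈ 2.8850)
√(O + (-182655 - 1*120607)) = √(51143724558/17727230321 + (-182655 - 1*120607)) = √(51143724558/17727230321 + (-182655 - 120607)) = √(51143724558/17727230321 - 303262) = √(-5375944177882544/17727230321) = 4*I*√5956287539635178223338539/17727230321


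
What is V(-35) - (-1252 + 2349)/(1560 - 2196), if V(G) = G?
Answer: -21163/636 ≈ -33.275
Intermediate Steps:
V(-35) - (-1252 + 2349)/(1560 - 2196) = -35 - (-1252 + 2349)/(1560 - 2196) = -35 - 1097/(-636) = -35 - 1097*(-1)/636 = -35 - 1*(-1097/636) = -35 + 1097/636 = -21163/636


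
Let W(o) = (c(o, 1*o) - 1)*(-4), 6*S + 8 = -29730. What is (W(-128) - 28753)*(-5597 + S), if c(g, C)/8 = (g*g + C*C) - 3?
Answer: 34105070140/3 ≈ 1.1368e+10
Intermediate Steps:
c(g, C) = -24 + 8*C² + 8*g² (c(g, C) = 8*((g*g + C*C) - 3) = 8*((g² + C²) - 3) = 8*((C² + g²) - 3) = 8*(-3 + C² + g²) = -24 + 8*C² + 8*g²)
S = -14869/3 (S = -4/3 + (⅙)*(-29730) = -4/3 - 4955 = -14869/3 ≈ -4956.3)
W(o) = 100 - 64*o² (W(o) = ((-24 + 8*(1*o)² + 8*o²) - 1)*(-4) = ((-24 + 8*o² + 8*o²) - 1)*(-4) = ((-24 + 16*o²) - 1)*(-4) = (-25 + 16*o²)*(-4) = 100 - 64*o²)
(W(-128) - 28753)*(-5597 + S) = ((100 - 64*(-128)²) - 28753)*(-5597 - 14869/3) = ((100 - 64*16384) - 28753)*(-31660/3) = ((100 - 1048576) - 28753)*(-31660/3) = (-1048476 - 28753)*(-31660/3) = -1077229*(-31660/3) = 34105070140/3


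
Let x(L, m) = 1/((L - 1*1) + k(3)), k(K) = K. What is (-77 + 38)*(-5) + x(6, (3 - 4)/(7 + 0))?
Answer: 1561/8 ≈ 195.13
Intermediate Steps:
x(L, m) = 1/(2 + L) (x(L, m) = 1/((L - 1*1) + 3) = 1/((L - 1) + 3) = 1/((-1 + L) + 3) = 1/(2 + L))
(-77 + 38)*(-5) + x(6, (3 - 4)/(7 + 0)) = (-77 + 38)*(-5) + 1/(2 + 6) = -39*(-5) + 1/8 = 195 + ⅛ = 1561/8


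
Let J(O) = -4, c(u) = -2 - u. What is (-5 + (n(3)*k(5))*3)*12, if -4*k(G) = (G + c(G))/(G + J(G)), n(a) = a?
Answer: -6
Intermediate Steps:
k(G) = 1/(2*(-4 + G)) (k(G) = -(G + (-2 - G))/(4*(G - 4)) = -(-1)/(2*(-4 + G)) = 1/(2*(-4 + G)))
(-5 + (n(3)*k(5))*3)*12 = (-5 + (3*(1/(2*(-4 + 5))))*3)*12 = (-5 + (3*((1/2)/1))*3)*12 = (-5 + (3*((1/2)*1))*3)*12 = (-5 + (3*(1/2))*3)*12 = (-5 + (3/2)*3)*12 = (-5 + 9/2)*12 = -1/2*12 = -6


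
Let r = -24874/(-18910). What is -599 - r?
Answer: -5675982/9455 ≈ -600.32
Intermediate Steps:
r = 12437/9455 (r = -24874*(-1/18910) = 12437/9455 ≈ 1.3154)
-599 - r = -599 - 1*12437/9455 = -599 - 12437/9455 = -5675982/9455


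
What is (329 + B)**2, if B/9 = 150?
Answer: 2819041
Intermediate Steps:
B = 1350 (B = 9*150 = 1350)
(329 + B)**2 = (329 + 1350)**2 = 1679**2 = 2819041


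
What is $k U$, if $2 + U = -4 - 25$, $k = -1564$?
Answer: $48484$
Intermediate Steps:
$U = -31$ ($U = -2 - 29 = -31$)
$k U = \left(-1564\right) \left(-31\right) = 48484$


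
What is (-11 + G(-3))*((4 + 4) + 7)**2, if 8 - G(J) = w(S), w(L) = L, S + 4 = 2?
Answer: -225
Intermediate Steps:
S = -2 (S = -4 + 2 = -2)
G(J) = 10 (G(J) = 8 - 1*(-2) = 8 + 2 = 10)
(-11 + G(-3))*((4 + 4) + 7)**2 = (-11 + 10)*((4 + 4) + 7)**2 = -(8 + 7)**2 = -1*15**2 = -1*225 = -225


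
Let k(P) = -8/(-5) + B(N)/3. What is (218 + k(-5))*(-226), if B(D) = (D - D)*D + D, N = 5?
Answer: -750094/15 ≈ -50006.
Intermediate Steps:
B(D) = D (B(D) = 0*D + D = 0 + D = D)
k(P) = 49/15 (k(P) = -8/(-5) + 5/3 = -8*(-⅕) + 5*(⅓) = 8/5 + 5/3 = 49/15)
(218 + k(-5))*(-226) = (218 + 49/15)*(-226) = (3319/15)*(-226) = -750094/15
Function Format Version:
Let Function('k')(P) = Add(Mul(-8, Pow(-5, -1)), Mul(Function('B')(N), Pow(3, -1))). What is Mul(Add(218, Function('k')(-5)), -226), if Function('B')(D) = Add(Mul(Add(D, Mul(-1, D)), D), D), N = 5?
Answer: Rational(-750094, 15) ≈ -50006.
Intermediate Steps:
Function('B')(D) = D (Function('B')(D) = Add(Mul(0, D), D) = Add(0, D) = D)
Function('k')(P) = Rational(49, 15) (Function('k')(P) = Add(Mul(-8, Pow(-5, -1)), Mul(5, Pow(3, -1))) = Add(Mul(-8, Rational(-1, 5)), Mul(5, Rational(1, 3))) = Add(Rational(8, 5), Rational(5, 3)) = Rational(49, 15))
Mul(Add(218, Function('k')(-5)), -226) = Mul(Add(218, Rational(49, 15)), -226) = Mul(Rational(3319, 15), -226) = Rational(-750094, 15)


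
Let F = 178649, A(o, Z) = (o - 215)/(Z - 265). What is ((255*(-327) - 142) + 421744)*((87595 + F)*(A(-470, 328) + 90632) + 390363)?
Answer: 57122839541428529/7 ≈ 8.1604e+15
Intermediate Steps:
A(o, Z) = (-215 + o)/(-265 + Z)
((255*(-327) - 142) + 421744)*((87595 + F)*(A(-470, 328) + 90632) + 390363) = ((255*(-327) - 142) + 421744)*((87595 + 178649)*((-215 - 470)/(-265 + 328) + 90632) + 390363) = ((-83385 - 142) + 421744)*(266244*(-685/63 + 90632) + 390363) = (-83527 + 421744)*(266244*((1/63)*(-685) + 90632) + 390363) = 338217*(266244*(-685/63 + 90632) + 390363) = 338217*(266244*(5709131/63) + 390363) = 338217*(506673957988/21 + 390363) = 338217*(506682155611/21) = 57122839541428529/7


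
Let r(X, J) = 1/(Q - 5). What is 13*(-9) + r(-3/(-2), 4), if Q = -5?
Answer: -1171/10 ≈ -117.10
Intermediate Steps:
r(X, J) = -⅒ (r(X, J) = 1/(-5 - 5) = 1/(-10) = -⅒)
13*(-9) + r(-3/(-2), 4) = 13*(-9) - ⅒ = -117 - ⅒ = -1171/10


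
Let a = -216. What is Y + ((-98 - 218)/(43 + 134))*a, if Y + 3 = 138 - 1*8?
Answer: 30245/59 ≈ 512.63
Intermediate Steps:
Y = 127 (Y = -3 + (138 - 1*8) = -3 + (138 - 8) = -3 + 130 = 127)
Y + ((-98 - 218)/(43 + 134))*a = 127 + ((-98 - 218)/(43 + 134))*(-216) = 127 - 316/177*(-216) = 127 + 22752/59 = 30245/59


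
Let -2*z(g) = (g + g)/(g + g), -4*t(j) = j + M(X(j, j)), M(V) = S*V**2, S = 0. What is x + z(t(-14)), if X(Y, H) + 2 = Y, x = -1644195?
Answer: -3288391/2 ≈ -1.6442e+6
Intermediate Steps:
X(Y, H) = -2 + Y
M(V) = 0 (M(V) = 0*V**2 = 0)
t(j) = -j/4 (t(j) = -(j + 0)/4 = -j/4)
z(g) = -1/2 (z(g) = -(g + g)/(2*(g + g)) = -2*g/(2*(2*g)) = -2*g*1/(2*g)/2 = -1/2*1 = -1/2)
x + z(t(-14)) = -1644195 - 1/2 = -3288391/2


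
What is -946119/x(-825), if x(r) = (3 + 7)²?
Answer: -946119/100 ≈ -9461.2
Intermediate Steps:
x(r) = 100 (x(r) = 10² = 100)
-946119/x(-825) = -946119/100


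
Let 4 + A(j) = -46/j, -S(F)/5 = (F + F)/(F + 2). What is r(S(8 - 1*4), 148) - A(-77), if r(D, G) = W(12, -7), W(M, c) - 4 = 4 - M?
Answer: -46/77 ≈ -0.59740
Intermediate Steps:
W(M, c) = 8 - M (W(M, c) = 4 + (4 - M) = 8 - M)
S(F) = -10*F/(2 + F) (S(F) = -5*(F + F)/(F + 2) = -5*2*F/(2 + F) = -10*F/(2 + F))
r(D, G) = -4 (r(D, G) = 8 - 1*12 = 8 - 12 = -4)
A(j) = -4 - 46/j
r(S(8 - 1*4), 148) - A(-77) = -4 - (-4 - 46/(-77)) = -4 - (-4 - 46*(-1/77)) = -4 - (-4 + 46/77) = -4 - 1*(-262/77) = -4 + 262/77 = -46/77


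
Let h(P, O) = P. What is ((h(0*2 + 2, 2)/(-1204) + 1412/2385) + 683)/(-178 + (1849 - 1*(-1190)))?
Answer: 981478549/4107737970 ≈ 0.23893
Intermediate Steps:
((h(0*2 + 2, 2)/(-1204) + 1412/2385) + 683)/(-178 + (1849 - 1*(-1190))) = (((0*2 + 2)/(-1204) + 1412/2385) + 683)/(-178 + (1849 - 1*(-1190))) = (((0 + 2)*(-1/1204) + 1412*(1/2385)) + 683)/(-178 + (1849 + 1190)) = ((2*(-1/1204) + 1412/2385) + 683)/(-178 + 3039) = ((-1/602 + 1412/2385) + 683)/2861 = (847639/1435770 + 683)*(1/2861) = (981478549/1435770)*(1/2861) = 981478549/4107737970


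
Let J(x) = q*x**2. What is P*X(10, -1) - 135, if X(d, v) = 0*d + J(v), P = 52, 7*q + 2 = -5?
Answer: -187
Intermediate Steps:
q = -1 (q = -2/7 + (1/7)*(-5) = -2/7 - 5/7 = -1)
J(x) = -x**2
X(d, v) = -v**2 (X(d, v) = 0*d - v**2 = 0 - v**2 = -v**2)
P*X(10, -1) - 135 = 52*(-1*(-1)**2) - 135 = 52*(-1*1) - 135 = 52*(-1) - 135 = -52 - 135 = -187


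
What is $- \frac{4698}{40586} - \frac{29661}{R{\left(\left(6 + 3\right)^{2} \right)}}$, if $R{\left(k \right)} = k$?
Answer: $- \frac{200700314}{547911} \approx -366.3$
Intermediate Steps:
$- \frac{4698}{40586} - \frac{29661}{R{\left(\left(6 + 3\right)^{2} \right)}} = - \frac{4698}{40586} - \frac{29661}{\left(6 + 3\right)^{2}} = \left(-4698\right) \frac{1}{40586} - \frac{29661}{9^{2}} = - \frac{2349}{20293} - \frac{29661}{81} = - \frac{2349}{20293} - \frac{9887}{27} = - \frac{200700314}{547911}$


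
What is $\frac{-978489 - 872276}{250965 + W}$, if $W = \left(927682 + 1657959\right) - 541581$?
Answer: $- \frac{370153}{459005} \approx -0.80643$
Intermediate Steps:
$W = 2044060$ ($W = 2585641 - 541581 = 2044060$)
$\frac{-978489 - 872276}{250965 + W} = \frac{-978489 - 872276}{250965 + 2044060} = - \frac{1850765}{2295025} = \left(-1850765\right) \frac{1}{2295025} = - \frac{370153}{459005}$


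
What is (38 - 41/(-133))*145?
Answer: 738775/133 ≈ 5554.7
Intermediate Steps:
(38 - 41/(-133))*145 = (38 - 41*(-1/133))*145 = (38 + 41/133)*145 = (5095/133)*145 = 738775/133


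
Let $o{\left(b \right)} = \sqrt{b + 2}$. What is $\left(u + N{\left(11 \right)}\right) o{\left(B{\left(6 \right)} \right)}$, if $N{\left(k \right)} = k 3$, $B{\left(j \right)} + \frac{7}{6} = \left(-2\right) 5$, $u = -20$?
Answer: $\frac{13 i \sqrt{330}}{6} \approx 39.359 i$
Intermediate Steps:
$B{\left(j \right)} = - \frac{67}{6}$ ($B{\left(j \right)} = - \frac{7}{6} - 10 = - \frac{67}{6}$)
$N{\left(k \right)} = 3 k$
$o{\left(b \right)} = \sqrt{2 + b}$
$\left(u + N{\left(11 \right)}\right) o{\left(B{\left(6 \right)} \right)} = \left(-20 + 3 \cdot 11\right) \sqrt{2 - \frac{67}{6}} = \left(-20 + 33\right) \sqrt{- \frac{55}{6}} = 13 \frac{i \sqrt{330}}{6} = \frac{13 i \sqrt{330}}{6}$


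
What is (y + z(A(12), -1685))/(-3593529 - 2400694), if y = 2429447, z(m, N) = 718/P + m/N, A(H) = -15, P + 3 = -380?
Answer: -313570912920/773680356833 ≈ -0.40530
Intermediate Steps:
P = -383 (P = -3 - 380 = -383)
z(m, N) = -718/383 + m/N (z(m, N) = 718/(-383) + m/N = 718*(-1/383) + m/N = -718/383 + m/N)
(y + z(A(12), -1685))/(-3593529 - 2400694) = (2429447 + (-718/383 - 15/(-1685)))/(-3593529 - 2400694) = (2429447 + (-718/383 - 15*(-1/1685)))/(-5994223) = (2429447 + (-718/383 + 3/337))*(-1/5994223) = (2429447 - 240817/129071)*(-1/5994223) = (313570912920/129071)*(-1/5994223) = -313570912920/773680356833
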